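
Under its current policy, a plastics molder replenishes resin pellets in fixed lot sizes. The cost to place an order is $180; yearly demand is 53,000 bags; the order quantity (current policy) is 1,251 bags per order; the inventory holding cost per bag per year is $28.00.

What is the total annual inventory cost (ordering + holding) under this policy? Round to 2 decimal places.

Ordering: D/Q × S = 53,000/1,251 × $180 = $7,625.90
Holding:  Q/2 × H = 1,251/2 × $28 = $17,514.00
Total = $7,625.90 + $17,514.00 = $25,139.90

$25,139.90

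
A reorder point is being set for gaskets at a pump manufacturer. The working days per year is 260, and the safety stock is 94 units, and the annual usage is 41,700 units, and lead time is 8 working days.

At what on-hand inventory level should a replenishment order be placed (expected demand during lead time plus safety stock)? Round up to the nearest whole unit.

Daily demand d = 41,700 / 260 = 160.385 units/day
Demand during lead time = 160.385 × 8 = 1,283.08
Reorder point = 1,283.08 + 94 = 1,377.08 → round up

1,378 units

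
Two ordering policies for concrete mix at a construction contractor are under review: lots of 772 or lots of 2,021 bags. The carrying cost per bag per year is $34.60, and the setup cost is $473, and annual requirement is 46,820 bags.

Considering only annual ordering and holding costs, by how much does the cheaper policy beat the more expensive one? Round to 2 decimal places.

$3,879.23

TC(Q) = (D/Q)S + (Q/2)H
TC(772) = (46,820/772)×473 + (772/2)×34.6 = $42,041.95
TC(2,021) = (46,820/2,021)×473 + (2,021/2)×34.6 = $45,921.17
Lots of 772 are cheaper by $3,879.23.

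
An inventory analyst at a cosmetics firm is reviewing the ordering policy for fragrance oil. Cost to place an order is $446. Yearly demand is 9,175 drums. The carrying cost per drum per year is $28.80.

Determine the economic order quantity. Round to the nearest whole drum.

533 drums

Optimal lot size Q* = (2 × 9,175 × $446 / $28.8)^½ ≈ 533.08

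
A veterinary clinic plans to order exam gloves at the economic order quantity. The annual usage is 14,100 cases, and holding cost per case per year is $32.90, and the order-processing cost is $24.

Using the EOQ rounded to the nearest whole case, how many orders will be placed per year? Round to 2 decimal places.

2DS/H = 2·14,100·24/32.9 = 20,571.43
EOQ = √20,571.43 ≈ 143.43 → Q = 143
N = D/Q = 14,100/143 ≈ 98.601 orders/yr

98.60 orders per year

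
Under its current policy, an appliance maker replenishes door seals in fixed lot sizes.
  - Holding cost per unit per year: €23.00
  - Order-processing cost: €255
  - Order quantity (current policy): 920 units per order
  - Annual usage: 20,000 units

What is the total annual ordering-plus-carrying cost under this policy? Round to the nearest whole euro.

Orders/yr = 20,000/920 = 21.739; ordering cost = 21.739 × €255 = €5,543.48
Average inventory = 920/2 = 460; holding cost = 460 × €23 = €10,580.00
Total = €5,543.48 + €10,580.00 = €16,123.48

€16,123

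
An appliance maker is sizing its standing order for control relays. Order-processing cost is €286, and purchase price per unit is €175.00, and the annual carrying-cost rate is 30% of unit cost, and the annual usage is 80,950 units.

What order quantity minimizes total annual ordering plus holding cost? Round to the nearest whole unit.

Carrying cost H = €175 × 30% = €52.5000/unit/yr
Optimal lot size Q* = (2 × 80,950 × €286 / €52.5)^½ ≈ 939.13

939 units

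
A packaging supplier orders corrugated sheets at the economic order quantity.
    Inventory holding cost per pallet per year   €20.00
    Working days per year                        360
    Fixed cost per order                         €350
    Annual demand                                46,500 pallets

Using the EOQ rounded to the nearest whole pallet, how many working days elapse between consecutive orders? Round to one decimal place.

2DS/H = 2·46,500·350/20 = 1,627,500.00
EOQ = √1,627,500.00 ≈ 1,275.74 → Q = 1,276 pallets
Cycle time = (working days × Q)/D = (360 × 1,276) / 46,500 = 9.879 days

9.9 days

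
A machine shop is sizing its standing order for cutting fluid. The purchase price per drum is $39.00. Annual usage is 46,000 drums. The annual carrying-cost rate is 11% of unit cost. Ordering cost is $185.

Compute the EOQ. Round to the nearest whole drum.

1,992 drums

Carrying cost H = $39 × 11% = $4.2900/drum/yr
Optimal lot size Q* = (2 × 46,000 × $185 / $4.29)^½ ≈ 1,991.82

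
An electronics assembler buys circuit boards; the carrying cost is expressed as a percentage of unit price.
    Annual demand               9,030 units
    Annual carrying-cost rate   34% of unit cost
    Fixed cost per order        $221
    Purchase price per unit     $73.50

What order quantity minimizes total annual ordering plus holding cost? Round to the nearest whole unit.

400 units

Carrying cost H = $73.5 × 34% = $24.9900/unit/yr
EOQ = √(2DS/H) = √(2 × 9,030 × 221 / 24.99)
    = √(159,714.29) ≈ 399.64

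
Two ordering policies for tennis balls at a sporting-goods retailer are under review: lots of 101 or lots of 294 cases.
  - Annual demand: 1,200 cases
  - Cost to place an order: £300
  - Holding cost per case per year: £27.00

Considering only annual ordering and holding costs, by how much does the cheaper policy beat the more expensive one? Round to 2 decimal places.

£265.63

For each Q, cost = (D/Q)·S + (Q/2)·H.
TC(101) = (1,200/101)×300 + (101/2)×27 = £4,927.86
TC(294) = (1,200/294)×300 + (294/2)×27 = £5,193.49
Lots of 101 are cheaper by £265.63.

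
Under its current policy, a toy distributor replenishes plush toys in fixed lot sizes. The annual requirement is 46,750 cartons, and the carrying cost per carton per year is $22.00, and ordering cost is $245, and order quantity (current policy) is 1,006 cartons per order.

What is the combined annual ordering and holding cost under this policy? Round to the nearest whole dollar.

$22,451

Annual ordering cost = (D/Q)·S = (46,750/1,006) × 245 = $11,385.44
Annual holding cost  = (Q/2)·H = (1,006/2) × 22 = $11,066.00
Total = $11,385.44 + $11,066.00 = $22,451.44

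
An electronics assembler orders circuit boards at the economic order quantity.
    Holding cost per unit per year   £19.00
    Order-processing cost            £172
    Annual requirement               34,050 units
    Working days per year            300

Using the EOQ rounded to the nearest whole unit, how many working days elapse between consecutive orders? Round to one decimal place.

6.9 days

Q* = √(2·D·S / H) = √(2·34,050·172 / 19) = √616,484.2 ≈ 785.17 → Q = 785 units
Days between orders = 300 / (D/Q) = 300 / 43.376 ≈ 6.916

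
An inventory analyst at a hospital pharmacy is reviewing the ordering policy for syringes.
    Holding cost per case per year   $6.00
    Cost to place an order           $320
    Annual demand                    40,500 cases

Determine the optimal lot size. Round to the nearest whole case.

2,078 cases

EOQ = √(2DS/H) = √(2 × 40,500 × 320 / 6)
    = √(4,320,000.00) ≈ 2,078.46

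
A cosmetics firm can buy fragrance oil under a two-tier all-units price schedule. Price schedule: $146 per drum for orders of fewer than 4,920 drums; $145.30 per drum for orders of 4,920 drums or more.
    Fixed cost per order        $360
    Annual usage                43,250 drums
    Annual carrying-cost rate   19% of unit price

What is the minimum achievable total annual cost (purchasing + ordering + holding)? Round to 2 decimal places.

H₁ = 19%×$146 = $27.7400;  H₂ = 19%×$145.30 = $27.6070
EOQ₁ = √(2×43,250×360/27.7400) = 1,059.51  (< 4,920, feasible at tier 1)
EOQ₂ = √(2×43,250×360/27.6070) = 1,062.06  (< 4,920 → use Q = 4,920 at tier-2 price)
TC(tier 1 (EOQ₁), Q≈1,059.5) = $6,343,890.88
TC(tier 2, Q≈4,920.0) = $6,355,302.85
Minimum at tier 1 (EOQ₁): $6,343,890.88

$6,343,890.88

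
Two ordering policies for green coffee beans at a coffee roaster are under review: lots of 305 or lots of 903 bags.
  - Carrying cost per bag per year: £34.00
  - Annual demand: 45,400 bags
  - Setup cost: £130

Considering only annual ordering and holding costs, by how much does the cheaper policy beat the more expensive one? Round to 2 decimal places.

£2,648.83

Annual cost at Q: ordering D·S/Q plus holding Q·H/2.
TC(305) = (45,400/305)×130 + (305/2)×34 = £24,535.82
TC(903) = (45,400/903)×130 + (903/2)×34 = £21,886.99
Lots of 903 are cheaper by £2,648.83.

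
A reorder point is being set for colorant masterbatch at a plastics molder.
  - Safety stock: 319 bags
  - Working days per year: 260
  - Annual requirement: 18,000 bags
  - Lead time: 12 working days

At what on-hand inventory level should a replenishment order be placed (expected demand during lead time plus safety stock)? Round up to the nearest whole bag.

Daily demand d = 18,000 / 260 = 69.231 bags/day
Demand during lead time = 69.231 × 12 = 830.77
Reorder point = 830.77 + 319 = 1,149.77 → round up

1,150 bags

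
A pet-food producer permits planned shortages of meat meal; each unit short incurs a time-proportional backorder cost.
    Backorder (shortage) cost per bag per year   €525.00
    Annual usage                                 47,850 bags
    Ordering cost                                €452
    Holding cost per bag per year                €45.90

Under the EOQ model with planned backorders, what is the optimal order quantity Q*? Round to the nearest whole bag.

1,012 bags

Basic EOQ = √(2·47,850·452/45.9) = 970.776
Backorder adjustment √((H+b)/b) = √((45.9+525)/525) = 1.0428
Q* = 970.776 × 1.0428 ≈ 1,012.32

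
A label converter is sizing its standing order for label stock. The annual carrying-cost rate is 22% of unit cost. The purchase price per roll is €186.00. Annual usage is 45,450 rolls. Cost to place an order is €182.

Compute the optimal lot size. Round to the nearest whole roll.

636 rolls

Holding cost per roll per year: H = 22% × €186 = €40.9200
Q* = √(2·D·S / H) = √(2·45,450·182 / 40.92) = √404,296.2 ≈ 635.84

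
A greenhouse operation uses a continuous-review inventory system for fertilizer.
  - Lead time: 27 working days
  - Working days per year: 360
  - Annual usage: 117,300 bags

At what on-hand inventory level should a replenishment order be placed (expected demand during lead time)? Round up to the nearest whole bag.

8,798 bags

Daily demand d = 117,300 / 360 = 325.833 bags/day
Demand during lead time = 325.833 × 27 = 8,797.50
Reorder point = 8,797.50 → round up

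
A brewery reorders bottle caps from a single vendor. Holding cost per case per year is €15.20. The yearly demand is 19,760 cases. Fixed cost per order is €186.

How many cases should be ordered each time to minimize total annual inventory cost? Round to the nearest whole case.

695 cases

EOQ = √(2DS/H) = √(2 × 19,760 × 186 / 15.2)
    = √(483,600.00) ≈ 695.41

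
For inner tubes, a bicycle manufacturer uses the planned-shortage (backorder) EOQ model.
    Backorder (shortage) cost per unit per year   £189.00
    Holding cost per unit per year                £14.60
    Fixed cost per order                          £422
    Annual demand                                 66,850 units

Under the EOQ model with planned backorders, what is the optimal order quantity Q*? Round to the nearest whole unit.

2,040 units

Q* = √(2DS/H) · √((H + b)/b)
   = √(2 × 66,850 × 422 / 14.6) · √((14.6 + 189) / 189)
   = 1,965.828 × 1.0379 ≈ 2,040.34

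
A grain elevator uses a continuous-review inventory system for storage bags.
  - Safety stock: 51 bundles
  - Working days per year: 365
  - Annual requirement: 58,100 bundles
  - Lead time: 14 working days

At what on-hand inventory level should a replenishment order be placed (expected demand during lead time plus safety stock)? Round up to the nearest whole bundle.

Daily demand d = 58,100 / 365 = 159.178 bundles/day
Demand during lead time = 159.178 × 14 = 2,228.49
Reorder point = 2,228.49 + 51 = 2,279.49 → round up

2,280 bundles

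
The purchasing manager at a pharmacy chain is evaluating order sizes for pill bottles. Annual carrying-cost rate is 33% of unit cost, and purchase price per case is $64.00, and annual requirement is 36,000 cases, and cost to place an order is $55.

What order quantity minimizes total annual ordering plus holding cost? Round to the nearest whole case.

Holding cost per case per year: H = 33% × $64 = $21.1200
Optimal lot size Q* = (2 × 36,000 × $55 / $21.12)^½ ≈ 433.01

433 cases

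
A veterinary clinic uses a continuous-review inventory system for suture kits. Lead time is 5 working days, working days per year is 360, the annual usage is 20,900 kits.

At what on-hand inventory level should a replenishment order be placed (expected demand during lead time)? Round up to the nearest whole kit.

Daily demand d = 20,900 / 360 = 58.056 kits/day
Demand during lead time = 58.056 × 5 = 290.28
Reorder point = 290.28 → round up

291 kits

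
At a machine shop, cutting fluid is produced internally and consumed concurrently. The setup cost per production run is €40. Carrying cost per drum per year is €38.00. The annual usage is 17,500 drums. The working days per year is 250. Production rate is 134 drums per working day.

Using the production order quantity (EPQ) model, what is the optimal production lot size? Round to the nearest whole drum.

278 drums

Daily demand d = 17,500/250 = 70.000; p = 134; 1 − d/p = 0.47761
EPQ = √(2DS / (H(1 − d/p)))
    = √(2 × 17,500 × 40 / (38 × 0.47761)) ≈ 277.74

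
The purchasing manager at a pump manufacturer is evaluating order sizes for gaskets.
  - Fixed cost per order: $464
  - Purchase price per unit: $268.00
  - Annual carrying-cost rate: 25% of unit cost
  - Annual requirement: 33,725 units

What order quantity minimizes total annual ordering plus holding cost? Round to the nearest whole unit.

683 units

Holding cost per unit per year: H = 25% × $268 = $67.0000
Q* = √(2·D·S / H) = √(2·33,725·464 / 67) = √467,116.4 ≈ 683.46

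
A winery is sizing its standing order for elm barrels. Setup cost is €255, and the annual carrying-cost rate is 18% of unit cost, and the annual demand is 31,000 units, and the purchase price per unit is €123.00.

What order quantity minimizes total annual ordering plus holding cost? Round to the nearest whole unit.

845 units

H = i·C = 0.18 × €123 = €22.1400 per unit-year
Optimal lot size Q* = (2 × 31,000 × €255 / €22.14)^½ ≈ 845.04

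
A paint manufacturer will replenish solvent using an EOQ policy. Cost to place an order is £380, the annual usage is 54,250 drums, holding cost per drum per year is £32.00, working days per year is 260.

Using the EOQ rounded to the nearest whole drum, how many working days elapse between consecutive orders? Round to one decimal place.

5.4 days

Optimal lot size Q* = (2 × 54,250 × £380 / £32)^½ ≈ 1,135.09 → Q = 1,135 drums
Days between orders = 260 / (D/Q) = 260 / 47.797 ≈ 5.440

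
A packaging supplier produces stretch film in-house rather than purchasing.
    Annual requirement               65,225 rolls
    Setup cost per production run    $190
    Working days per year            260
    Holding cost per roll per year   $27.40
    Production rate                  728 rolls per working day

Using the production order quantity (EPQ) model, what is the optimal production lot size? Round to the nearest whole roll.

1,175 rolls

Daily demand d = 65,225/260 = 250.865; p = 728; 1 − d/p = 0.65540
EPQ = √(2DS / (H(1 − d/p)))
    = √(2 × 65,225 × 190 / (27.4 × 0.65540)) ≈ 1,174.81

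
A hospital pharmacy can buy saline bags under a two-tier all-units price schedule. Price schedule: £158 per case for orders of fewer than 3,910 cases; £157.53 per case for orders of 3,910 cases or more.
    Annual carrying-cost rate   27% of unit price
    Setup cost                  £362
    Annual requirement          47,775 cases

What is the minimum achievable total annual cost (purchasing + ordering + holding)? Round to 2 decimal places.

H₁ = 27%×£158 = £42.6600;  H₂ = 27%×£157.53 = £42.5331
EOQ₁ = √(2×47,775×362/42.6600) = 900.45  (< 3,910, feasible at tier 1)
EOQ₂ = √(2×47,775×362/42.5331) = 901.79  (< 3,910 → use Q = 3,910 at tier-2 price)
TC(tier 1 (EOQ₁), Q≈900.4) = £7,586,863.16
TC(tier 2, Q≈3,910.0) = £7,613,571.12
Minimum at tier 1 (EOQ₁): £7,586,863.16

£7,586,863.16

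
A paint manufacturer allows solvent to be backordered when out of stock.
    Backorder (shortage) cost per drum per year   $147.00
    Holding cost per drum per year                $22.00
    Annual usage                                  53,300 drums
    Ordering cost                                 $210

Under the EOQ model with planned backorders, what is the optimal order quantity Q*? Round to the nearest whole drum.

Q* = √(2DS/H) · √((H + b)/b)
   = √(2 × 53,300 × 210 / 22) · √((22 + 147) / 147)
   = 1,008.735 × 1.0722 ≈ 1,081.59

1,082 drums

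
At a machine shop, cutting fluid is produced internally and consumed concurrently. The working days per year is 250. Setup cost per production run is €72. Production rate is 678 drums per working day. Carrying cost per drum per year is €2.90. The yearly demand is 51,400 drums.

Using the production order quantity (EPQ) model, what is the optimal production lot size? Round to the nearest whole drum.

1,914 drums

Daily demand d = 51,400/250 = 205.600; p = 678; 1 − d/p = 0.69676
EPQ = √(2DS / (H(1 − d/p)))
    = √(2 × 51,400 × 72 / (2.9 × 0.69676)) ≈ 1,913.92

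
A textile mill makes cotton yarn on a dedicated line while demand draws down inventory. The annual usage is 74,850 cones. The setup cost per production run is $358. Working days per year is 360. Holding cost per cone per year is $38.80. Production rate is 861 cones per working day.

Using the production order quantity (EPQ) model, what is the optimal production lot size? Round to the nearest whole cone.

d = 74,850/360 = 207.9167 cones/day;  effective holding cost H(1 − d/p) = 38.8·(1 − 207.9167/861) = 29.43047
Q* = √(2DS / H_eff) = √(2·74,850·358 / 29.43047) ≈ 1,349.44

1,349 cones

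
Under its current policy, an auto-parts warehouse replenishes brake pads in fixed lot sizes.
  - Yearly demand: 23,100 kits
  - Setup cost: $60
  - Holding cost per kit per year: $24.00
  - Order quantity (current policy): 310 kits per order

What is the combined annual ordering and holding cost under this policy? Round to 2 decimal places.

Ordering: D/Q × S = 23,100/310 × $60 = $4,470.97
Holding:  Q/2 × H = 310/2 × $24 = $3,720.00
Total = $4,470.97 + $3,720.00 = $8,190.97

$8,190.97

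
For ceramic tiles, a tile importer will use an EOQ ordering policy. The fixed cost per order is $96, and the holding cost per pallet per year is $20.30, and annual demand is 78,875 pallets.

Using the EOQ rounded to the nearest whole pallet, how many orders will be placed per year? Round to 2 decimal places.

Optimal lot size Q* = (2 × 78,875 × $96 / $20.3)^½ ≈ 863.72 → Q = 864
Orders per year = D/Q = 78,875 / 864 = 91.291

91.29 orders per year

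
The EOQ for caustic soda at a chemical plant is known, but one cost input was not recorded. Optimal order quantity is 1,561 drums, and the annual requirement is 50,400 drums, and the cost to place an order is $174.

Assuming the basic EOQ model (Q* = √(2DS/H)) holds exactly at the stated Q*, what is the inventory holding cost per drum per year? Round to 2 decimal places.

$7.20

Since Q* = (2DS/H)^½, squaring gives Q*²·H = 2DS.
H = 2DS / Q² = 2 × 50,400 × 174 / 1,561² = 7.1979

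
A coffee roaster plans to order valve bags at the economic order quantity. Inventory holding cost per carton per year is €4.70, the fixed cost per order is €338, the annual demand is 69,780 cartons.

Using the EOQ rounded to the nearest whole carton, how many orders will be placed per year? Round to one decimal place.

2DS/H = 2·69,780·338/4.7 = 10,036,442.55
EOQ = √10,036,442.55 ≈ 3,168.03 → Q = 3,168
Orders per year = D/Q = 69,780 / 3,168 = 22.027

22.0 orders per year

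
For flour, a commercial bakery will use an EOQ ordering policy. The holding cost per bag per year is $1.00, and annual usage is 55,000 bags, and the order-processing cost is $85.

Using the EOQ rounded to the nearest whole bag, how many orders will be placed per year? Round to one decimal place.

18.0 orders per year

2DS/H = 2·55,000·85/1 = 9,350,000.00
EOQ = √9,350,000.00 ≈ 3,057.78 → Q = 3,058
N = D/Q = 55,000/3,058 ≈ 17.986 orders/yr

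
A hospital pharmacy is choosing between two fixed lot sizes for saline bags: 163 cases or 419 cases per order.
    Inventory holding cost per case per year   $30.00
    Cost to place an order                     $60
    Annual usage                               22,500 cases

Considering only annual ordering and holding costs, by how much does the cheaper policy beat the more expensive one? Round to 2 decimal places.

For each Q, cost = (D/Q)·S + (Q/2)·H.
TC(163) = (22,500/163)×60 + (163/2)×30 = $10,727.21
TC(419) = (22,500/419)×60 + (419/2)×30 = $9,506.96
Lots of 419 are cheaper by $1,220.25.

$1,220.25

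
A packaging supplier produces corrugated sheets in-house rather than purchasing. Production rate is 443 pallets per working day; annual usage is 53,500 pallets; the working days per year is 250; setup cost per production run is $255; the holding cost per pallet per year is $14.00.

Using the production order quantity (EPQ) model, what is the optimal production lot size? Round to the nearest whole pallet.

Daily demand d = 53,500/250 = 214.000; p = 443; 1 − d/p = 0.51693
EPQ = √(2DS / (H(1 − d/p)))
    = √(2 × 53,500 × 255 / (14 × 0.51693)) ≈ 1,941.70

1,942 pallets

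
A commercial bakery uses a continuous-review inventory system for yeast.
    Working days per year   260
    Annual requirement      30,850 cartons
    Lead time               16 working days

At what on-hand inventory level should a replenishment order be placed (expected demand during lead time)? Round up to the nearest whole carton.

1,899 cartons

Daily demand d = 30,850 / 260 = 118.654 cartons/day
Demand during lead time = 118.654 × 16 = 1,898.46
Reorder point = 1,898.46 → round up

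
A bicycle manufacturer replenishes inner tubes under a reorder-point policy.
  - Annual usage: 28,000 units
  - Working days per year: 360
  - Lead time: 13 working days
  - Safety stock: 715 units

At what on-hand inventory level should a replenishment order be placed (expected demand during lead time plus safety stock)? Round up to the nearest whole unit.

Daily demand d = 28,000 / 360 = 77.778 units/day
Demand during lead time = 77.778 × 13 = 1,011.11
Reorder point = 1,011.11 + 715 = 1,726.11 → round up

1,727 units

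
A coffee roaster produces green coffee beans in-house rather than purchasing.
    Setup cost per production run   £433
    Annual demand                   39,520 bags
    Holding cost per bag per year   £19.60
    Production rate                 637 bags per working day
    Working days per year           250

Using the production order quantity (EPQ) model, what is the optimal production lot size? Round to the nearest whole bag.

1,524 bags

d = 39,520/250 = 158.0800 bags/day;  effective holding cost H(1 − d/p) = 19.6·(1 − 158.0800/637) = 14.73600
Q* = √(2DS / H_eff) = √(2·39,520·433 / 14.73600) ≈ 1,523.97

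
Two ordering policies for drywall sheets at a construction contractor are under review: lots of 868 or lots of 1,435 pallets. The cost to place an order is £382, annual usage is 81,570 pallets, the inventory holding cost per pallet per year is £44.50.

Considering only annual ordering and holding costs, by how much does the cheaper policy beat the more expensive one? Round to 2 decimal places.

£1,568.46

For each Q, cost = (D/Q)·S + (Q/2)·H.
TC(868) = (81,570/868)×382 + (868/2)×44.5 = £55,211.32
TC(1,435) = (81,570/1,435)×382 + (1,435/2)×44.5 = £53,642.85
|ΔTC| = |£55,211.32 − £53,642.85| = £1,568.46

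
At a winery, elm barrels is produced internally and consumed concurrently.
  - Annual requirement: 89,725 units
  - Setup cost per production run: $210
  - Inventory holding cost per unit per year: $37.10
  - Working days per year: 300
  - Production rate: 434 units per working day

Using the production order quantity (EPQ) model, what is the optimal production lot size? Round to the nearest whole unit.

Daily demand d = 89,725/300 = 299.083; p = 434; 1 − d/p = 0.31087
EPQ = √(2DS / (H(1 − d/p)))
    = √(2 × 89,725 × 210 / (37.1 × 0.31087)) ≈ 1,807.62

1,808 units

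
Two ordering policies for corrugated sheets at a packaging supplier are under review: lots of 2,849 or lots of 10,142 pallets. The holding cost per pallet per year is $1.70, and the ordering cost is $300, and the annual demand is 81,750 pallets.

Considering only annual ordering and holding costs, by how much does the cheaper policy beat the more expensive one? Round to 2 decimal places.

$8.93

TC(Q) = (D/Q)S + (Q/2)H
TC(2,849) = (81,750/2,849)×300 + (2,849/2)×1.7 = $11,029.93
TC(10,142) = (81,750/10,142)×300 + (10,142/2)×1.7 = $11,038.86
Cheaper: Q = 2,849.  Difference = $8.93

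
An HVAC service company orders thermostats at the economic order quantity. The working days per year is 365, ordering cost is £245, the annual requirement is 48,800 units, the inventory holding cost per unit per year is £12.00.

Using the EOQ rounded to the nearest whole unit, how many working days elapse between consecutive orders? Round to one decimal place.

10.6 days

2DS/H = 2·48,800·245/12 = 1,992,666.67
EOQ = √1,992,666.67 ≈ 1,411.62 → Q = 1,412 units
Days between orders = 365 / (D/Q) = 365 / 34.561 ≈ 10.561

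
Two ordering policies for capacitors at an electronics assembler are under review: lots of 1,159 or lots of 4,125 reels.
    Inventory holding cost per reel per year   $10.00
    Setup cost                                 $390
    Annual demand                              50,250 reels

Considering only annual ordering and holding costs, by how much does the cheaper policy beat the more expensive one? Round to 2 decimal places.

$2,671.94

TC(Q) = (D/Q)S + (Q/2)H
TC(1,159) = (50,250/1,159)×390 + (1,159/2)×10 = $22,703.97
TC(4,125) = (50,250/4,125)×390 + (4,125/2)×10 = $25,375.91
Cheaper: Q = 1,159.  Difference = $2,671.94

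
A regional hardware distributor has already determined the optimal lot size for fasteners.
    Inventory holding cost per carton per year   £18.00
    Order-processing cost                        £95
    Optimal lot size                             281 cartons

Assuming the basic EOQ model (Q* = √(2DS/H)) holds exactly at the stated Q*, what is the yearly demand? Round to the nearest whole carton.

7,481 cartons per year

EOQ relation: Q² = 2DS/H, so rearrange for the unknown.
D = Q²H / (2S) = 281² × 18 / (2 × 95) = 7,480.52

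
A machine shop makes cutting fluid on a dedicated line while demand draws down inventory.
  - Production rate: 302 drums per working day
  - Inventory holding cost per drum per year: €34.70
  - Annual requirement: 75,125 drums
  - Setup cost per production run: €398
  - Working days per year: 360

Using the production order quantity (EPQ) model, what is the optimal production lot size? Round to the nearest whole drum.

2,362 drums

d = 75,125/360 = 208.6806 drums/day;  effective holding cost H(1 − d/p) = 34.7·(1 − 208.6806/302) = 10.72247
Q* = √(2DS / H_eff) = √(2·75,125·398 / 10.72247) ≈ 2,361.57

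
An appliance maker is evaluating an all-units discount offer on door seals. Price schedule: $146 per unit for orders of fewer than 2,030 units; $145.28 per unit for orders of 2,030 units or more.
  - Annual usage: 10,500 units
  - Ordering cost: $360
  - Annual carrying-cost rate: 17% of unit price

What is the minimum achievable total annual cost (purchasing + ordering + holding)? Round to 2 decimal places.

$1,546,698.15

H₁ = 17%×$146 = $24.8200;  H₂ = 17%×$145.28 = $24.6976
EOQ₁ = √(2×10,500×360/24.8200) = 551.90  (< 2,030, feasible at tier 1)
EOQ₂ = √(2×10,500×360/24.6976) = 553.27  (< 2,030 → use Q = 2,030 at tier-2 price)
TC(tier 1 (EOQ₁), Q≈551.9) = $1,546,698.15
TC(tier 2, Q≈2,030.0) = $1,552,370.13
Minimum at tier 1 (EOQ₁): $1,546,698.15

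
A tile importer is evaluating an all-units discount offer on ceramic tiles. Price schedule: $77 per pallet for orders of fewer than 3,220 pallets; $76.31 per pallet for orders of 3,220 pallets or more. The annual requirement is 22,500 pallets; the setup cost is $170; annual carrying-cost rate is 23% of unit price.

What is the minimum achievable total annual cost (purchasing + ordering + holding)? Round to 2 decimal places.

$1,744,139.65

H₁ = 23%×$77 = $17.7100;  H₂ = 23%×$76.31 = $17.5513
EOQ₁ = √(2×22,500×170/17.7100) = 657.24  (< 3,220, feasible at tier 1)
EOQ₂ = √(2×22,500×170/17.5513) = 660.20  (< 3,220 → use Q = 3,220 at tier-2 price)
TC(tier 1 (EOQ₁), Q≈657.2) = $1,744,139.65
TC(tier 2, Q≈3,220.0) = $1,746,420.48
Minimum at tier 1 (EOQ₁): $1,744,139.65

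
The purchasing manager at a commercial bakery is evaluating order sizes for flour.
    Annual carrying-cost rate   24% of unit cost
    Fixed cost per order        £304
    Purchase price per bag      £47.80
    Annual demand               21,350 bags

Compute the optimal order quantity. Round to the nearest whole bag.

1,064 bags

H = i·C = 0.24 × £47.8 = £11.4720 per bag-year
Q* = √(2·D·S / H) = √(2·21,350·304 / 11.472) = √1,131,520.2 ≈ 1,063.73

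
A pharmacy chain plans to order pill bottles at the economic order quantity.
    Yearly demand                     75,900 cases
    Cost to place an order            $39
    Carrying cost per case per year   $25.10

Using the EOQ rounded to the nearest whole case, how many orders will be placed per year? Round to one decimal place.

156.2 orders per year

2DS/H = 2·75,900·39/25.1 = 235,864.54
EOQ = √235,864.54 ≈ 485.66 → Q = 486
Orders per year = D/Q = 75,900 / 486 = 156.173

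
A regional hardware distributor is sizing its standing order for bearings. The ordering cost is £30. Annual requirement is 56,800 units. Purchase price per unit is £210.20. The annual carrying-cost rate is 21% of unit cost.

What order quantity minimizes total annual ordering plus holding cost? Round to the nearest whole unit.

Holding cost per unit per year: H = 21% × £210.2 = £44.1420
EOQ = √(2DS/H) = √(2 × 56,800 × 30 / 44.142)
    = √(77,205.38) ≈ 277.86

278 units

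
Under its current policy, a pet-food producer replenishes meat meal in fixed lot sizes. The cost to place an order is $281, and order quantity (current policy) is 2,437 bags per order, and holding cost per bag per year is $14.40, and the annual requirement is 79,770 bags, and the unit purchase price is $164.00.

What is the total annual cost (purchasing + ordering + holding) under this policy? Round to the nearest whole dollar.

$13,109,024

Orders/yr = 79,770/2,437 = 32.733; ordering cost = 32.733 × $281 = $9,197.94
Average inventory = 2,437/2 = 1218.5; holding cost = 1218.5 × $14.4 = $17,546.40
Purchase cost = D·C = 79,770 × 164 = $13,082,280.00
Total = $9,197.94 + $17,546.40 + $13,082,280.00 = $13,109,024.34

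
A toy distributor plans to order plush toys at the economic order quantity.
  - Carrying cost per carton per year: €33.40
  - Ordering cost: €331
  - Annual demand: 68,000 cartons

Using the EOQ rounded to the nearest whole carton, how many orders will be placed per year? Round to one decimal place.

Optimal lot size Q* = (2 × 68,000 × €331 / €33.4)^½ ≈ 1,160.94 → Q = 1,161
Orders per year = D/Q = 68,000 / 1,161 = 58.570

58.6 orders per year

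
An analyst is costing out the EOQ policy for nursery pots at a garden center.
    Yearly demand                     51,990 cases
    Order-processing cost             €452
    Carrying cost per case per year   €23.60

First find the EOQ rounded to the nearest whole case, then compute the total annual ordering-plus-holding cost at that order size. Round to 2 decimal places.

€33,304.29

Optimal lot size Q* = (2 × 51,990 × €452 / €23.6)^½ ≈ 1,411.20 → Q = 1,411 cases
Ordering: D/Q × S = 51,990/1,411 × €452 = €16,654.49
Holding:  Q/2 × H = 1,411/2 × €23.6 = €16,649.80
Total = €16,654.49 + €16,649.80 = €33,304.29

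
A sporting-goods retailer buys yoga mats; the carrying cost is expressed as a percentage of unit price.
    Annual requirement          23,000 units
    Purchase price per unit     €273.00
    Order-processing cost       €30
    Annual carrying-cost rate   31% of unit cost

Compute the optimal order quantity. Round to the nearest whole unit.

128 units

H = i·C = 0.31 × €273 = €84.6300 per unit-year
2DS/H = 2·23,000·30/84.63 = 16,306.27
EOQ = √16,306.27 ≈ 127.70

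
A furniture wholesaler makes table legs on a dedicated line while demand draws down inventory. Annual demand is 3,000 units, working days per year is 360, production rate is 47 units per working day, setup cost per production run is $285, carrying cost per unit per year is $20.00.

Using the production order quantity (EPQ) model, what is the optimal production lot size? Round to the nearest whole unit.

Daily demand d = 3,000/360 = 8.333; p = 47; 1 − d/p = 0.82270
EPQ = √(2DS / (H(1 − d/p)))
    = √(2 × 3,000 × 285 / (20 × 0.82270)) ≈ 322.38

322 units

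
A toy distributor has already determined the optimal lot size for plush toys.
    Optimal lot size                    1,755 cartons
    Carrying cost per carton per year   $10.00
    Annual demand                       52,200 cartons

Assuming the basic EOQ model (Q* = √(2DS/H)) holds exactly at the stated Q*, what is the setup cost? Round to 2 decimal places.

EOQ relation: Q² = 2DS/H, so rearrange for the unknown.
S = Q²H / (2D) = 1,755² × 10 / (2 × 52,200) = 295.0216

$295.02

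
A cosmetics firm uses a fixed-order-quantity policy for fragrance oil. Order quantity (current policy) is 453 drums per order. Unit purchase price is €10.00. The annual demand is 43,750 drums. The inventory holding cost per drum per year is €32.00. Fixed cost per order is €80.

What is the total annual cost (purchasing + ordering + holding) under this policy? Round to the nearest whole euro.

€452,474

Ordering: D/Q × S = 43,750/453 × €80 = €7,726.27
Holding:  Q/2 × H = 453/2 × €32 = €7,248.00
Purchase cost = D·C = 43,750 × 10 = €437,500.00
Total = €7,726.27 + €7,248.00 + €437,500.00 = €452,474.27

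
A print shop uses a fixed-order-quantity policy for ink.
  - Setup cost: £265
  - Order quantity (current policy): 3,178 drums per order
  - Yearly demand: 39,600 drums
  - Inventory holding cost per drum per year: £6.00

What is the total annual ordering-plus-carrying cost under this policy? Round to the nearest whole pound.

£12,836

Ordering: D/Q × S = 39,600/3,178 × £265 = £3,302.08
Holding:  Q/2 × H = 3,178/2 × £6 = £9,534.00
Total = £3,302.08 + £9,534.00 = £12,836.08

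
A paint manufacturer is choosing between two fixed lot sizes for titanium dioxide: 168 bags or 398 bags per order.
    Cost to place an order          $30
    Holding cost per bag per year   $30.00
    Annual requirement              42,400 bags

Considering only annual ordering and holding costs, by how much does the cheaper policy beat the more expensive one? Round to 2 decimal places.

$925.45

For each Q, cost = (D/Q)·S + (Q/2)·H.
TC(168) = (42,400/168)×30 + (168/2)×30 = $10,091.43
TC(398) = (42,400/398)×30 + (398/2)×30 = $9,165.98
Lots of 398 are cheaper by $925.45.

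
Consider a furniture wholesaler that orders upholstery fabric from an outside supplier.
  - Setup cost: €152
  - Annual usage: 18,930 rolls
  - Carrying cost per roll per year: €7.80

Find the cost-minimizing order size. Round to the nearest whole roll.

859 rolls

2DS/H = 2·18,930·152/7.8 = 737,784.62
EOQ = √737,784.62 ≈ 858.94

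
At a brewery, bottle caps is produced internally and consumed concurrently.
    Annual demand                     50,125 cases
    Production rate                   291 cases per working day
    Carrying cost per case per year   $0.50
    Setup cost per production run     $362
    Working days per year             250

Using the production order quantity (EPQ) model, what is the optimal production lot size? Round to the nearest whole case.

15,277 cases

d = 50,125/250 = 200.5000 cases/day;  effective holding cost H(1 − d/p) = 0.5·(1 − 200.5000/291) = 0.15550
Q* = √(2DS / H_eff) = √(2·50,125·362 / 0.15550) ≈ 15,276.85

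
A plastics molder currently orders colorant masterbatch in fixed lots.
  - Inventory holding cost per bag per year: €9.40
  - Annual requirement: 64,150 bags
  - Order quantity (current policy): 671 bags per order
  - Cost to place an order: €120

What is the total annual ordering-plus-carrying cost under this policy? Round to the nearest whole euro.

Orders/yr = 64,150/671 = 95.604; ordering cost = 95.604 × €120 = €11,472.43
Average inventory = 671/2 = 335.5; holding cost = 335.5 × €9.4 = €3,153.70
Total = €11,472.43 + €3,153.70 = €14,626.13

€14,626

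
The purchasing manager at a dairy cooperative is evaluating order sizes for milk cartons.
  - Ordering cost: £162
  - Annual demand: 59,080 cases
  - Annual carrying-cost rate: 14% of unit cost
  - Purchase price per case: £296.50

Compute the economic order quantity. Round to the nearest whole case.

679 cases

Carrying cost H = £296.5 × 14% = £41.5100/case/yr
Optimal lot size Q* = (2 × 59,080 × £162 / £41.51)^½ ≈ 679.07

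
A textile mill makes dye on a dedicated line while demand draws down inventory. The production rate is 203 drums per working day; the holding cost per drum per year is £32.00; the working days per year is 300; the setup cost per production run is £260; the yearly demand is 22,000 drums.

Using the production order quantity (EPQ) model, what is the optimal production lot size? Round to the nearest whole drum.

d = 22,000/300 = 73.3333 drums/day;  effective holding cost H(1 − d/p) = 32·(1 − 73.3333/203) = 20.44007
Q* = √(2DS / H_eff) = √(2·22,000·260 / 20.44007) ≈ 748.12

748 drums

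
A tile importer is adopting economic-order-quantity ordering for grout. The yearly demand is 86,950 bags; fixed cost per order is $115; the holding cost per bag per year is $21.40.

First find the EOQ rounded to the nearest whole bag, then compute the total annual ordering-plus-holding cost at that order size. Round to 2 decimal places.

2DS/H = 2·86,950·115/21.4 = 934,509.35
EOQ = √934,509.35 ≈ 966.70 → Q = 967 bags
Orders/yr = 86,950/967 = 89.917; ordering cost = 89.917 × $115 = $10,340.49
Average inventory = 967/2 = 483.5; holding cost = 483.5 × $21.4 = $10,346.90
Total = $10,340.49 + $10,346.90 = $20,687.39

$20,687.39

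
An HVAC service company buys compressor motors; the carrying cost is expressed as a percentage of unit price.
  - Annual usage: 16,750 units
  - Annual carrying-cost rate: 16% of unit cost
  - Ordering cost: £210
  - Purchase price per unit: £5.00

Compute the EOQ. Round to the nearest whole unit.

2,965 units

Carrying cost H = £5 × 16% = £0.8000/unit/yr
EOQ = √(2DS/H) = √(2 × 16,750 × 210 / 0.8)
    = √(8,793,750.00) ≈ 2,965.43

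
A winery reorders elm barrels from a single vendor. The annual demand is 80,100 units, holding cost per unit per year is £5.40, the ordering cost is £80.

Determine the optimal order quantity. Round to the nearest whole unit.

1,541 units

2DS/H = 2·80,100·80/5.4 = 2,373,333.33
EOQ = √2,373,333.33 ≈ 1,540.56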